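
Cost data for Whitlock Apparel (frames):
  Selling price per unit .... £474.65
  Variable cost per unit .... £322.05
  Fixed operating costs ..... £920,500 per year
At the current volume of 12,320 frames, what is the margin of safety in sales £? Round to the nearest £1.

Contribution margin per unit = £474.65 − £322.05 = £152.60. Break-even units = £920,500 ÷ £152.60 = 6,032.11; break-even revenue = 6,032.11 × £474.65 = £2,863,141.06.
Actual sales revenue = 12,320 × £474.65 = £5,847,688.00.
Margin of safety = £5,847,688.00 − £2,863,141.06 = £2,984,547.

£2,984,547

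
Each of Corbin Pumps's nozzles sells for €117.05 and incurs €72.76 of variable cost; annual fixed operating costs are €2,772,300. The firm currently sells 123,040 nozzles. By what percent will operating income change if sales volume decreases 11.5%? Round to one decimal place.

-23.4%

At 123,040 units, contribution = 123,040 × €44.29 = €5,449,441.60.
Operating income = contribution − fixed costs = €5,449,441.60 − €2,772,300 = €2,677,141.60.
So DOL = total CM / EBIT = €5,449,441.60 / €2,677,141.60 = 2.0355.
%ΔEBIT = DOL × %ΔSales = 2.0355 × -11.5% = -23.4%.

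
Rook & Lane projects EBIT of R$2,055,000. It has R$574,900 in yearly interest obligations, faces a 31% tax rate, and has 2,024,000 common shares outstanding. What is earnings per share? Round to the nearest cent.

Pre-tax income = R$2,055,000 − R$574,900.00 = R$1,480,100.00.
After tax at 31%: net income = R$1,480,100.00 × 0.69 = R$1,021,269.00.
Per share: R$1,021,269.00 / 2,024,000 shares = R$0.50.

R$0.50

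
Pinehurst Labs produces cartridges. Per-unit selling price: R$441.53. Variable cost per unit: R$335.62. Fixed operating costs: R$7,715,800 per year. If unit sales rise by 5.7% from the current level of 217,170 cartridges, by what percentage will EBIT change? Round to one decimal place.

+8.6%

Contribution at this volume is 217,170 × R$105.91 = R$23,000,474.70.
Operating income = contribution − fixed costs = R$23,000,474.70 − R$7,715,800 = R$15,284,674.70.
DOL = contribution ÷ EBIT = R$23,000,474.70 ÷ R$15,284,674.70 = 1.5048.
%ΔEBIT = DOL × %ΔSales = 1.5048 × +5.7% = +8.6%.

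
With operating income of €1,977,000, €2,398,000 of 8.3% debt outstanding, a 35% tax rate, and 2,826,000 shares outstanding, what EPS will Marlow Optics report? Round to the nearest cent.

€0.41

Pre-tax income = €1,977,000 − €199,034.00 = €1,777,966.00.
After tax at 35%: net income = €1,777,966.00 × 0.65 = €1,155,677.90.
EPS = €1,155,677.90 ÷ 2,826,000 = €0.41.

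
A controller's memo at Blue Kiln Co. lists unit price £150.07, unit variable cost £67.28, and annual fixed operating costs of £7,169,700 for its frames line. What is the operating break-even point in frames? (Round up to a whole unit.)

Each unit contributes £150.07 − £67.28 = £82.79.
Break-even volume = fixed costs ÷ CM per unit = £7,169,700 ÷ £82.79 = 86,601.04, so 86,602 frames.

86,602 frames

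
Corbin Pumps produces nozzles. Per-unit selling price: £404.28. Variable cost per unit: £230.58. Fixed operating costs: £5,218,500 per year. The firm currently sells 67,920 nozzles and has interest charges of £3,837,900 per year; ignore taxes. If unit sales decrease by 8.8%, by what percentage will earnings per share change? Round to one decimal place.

At 67,920 units, contribution = 67,920 × £173.70 = £11,797,704.00.
Subtracting fixed costs: EBIT = £11,797,704.00 − £5,218,500 = £6,579,204.00.
Interest = £3,837,900.00, so EBIT − I = £2,741,304.00.
Degree of combined leverage = contribution ÷ (EBIT − I) = £11,797,704.00 ÷ £2,741,304.00 = 4.3037.
%ΔEPS = DCL × %ΔSales = 4.3037 × -8.8% = -37.9%.

-37.9%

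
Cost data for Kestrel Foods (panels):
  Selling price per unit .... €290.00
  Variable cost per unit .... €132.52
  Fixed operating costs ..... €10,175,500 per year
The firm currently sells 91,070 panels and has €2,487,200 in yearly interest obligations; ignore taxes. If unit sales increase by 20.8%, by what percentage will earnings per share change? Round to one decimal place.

At 91,070 units, contribution = 91,070 × €157.48 = €14,341,703.60.
EBIT = €14,341,703.60 − €10,175,500 = €4,166,203.60.
After interest of €2,487,200.00, pre-tax earnings = €1,679,003.60.
DCL = total CM / (EBIT − I) = €14,341,703.60 / €1,679,003.60 = 8.5418.
%ΔEPS = DCL × %ΔSales = 8.5418 × +20.8% = +177.7%.

+177.7%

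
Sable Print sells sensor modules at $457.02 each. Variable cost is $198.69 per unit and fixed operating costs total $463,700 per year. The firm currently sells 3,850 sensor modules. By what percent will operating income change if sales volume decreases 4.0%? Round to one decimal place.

Total contribution margin = 3,850 × $258.33 = $994,570.50.
EBIT = $994,570.50 − $463,700 = $530,870.50.
DOL = contribution ÷ EBIT = $994,570.50 ÷ $530,870.50 = 1.8735.
Operating income changes by 1.8735 × -4.0% = -7.5%.

-7.5%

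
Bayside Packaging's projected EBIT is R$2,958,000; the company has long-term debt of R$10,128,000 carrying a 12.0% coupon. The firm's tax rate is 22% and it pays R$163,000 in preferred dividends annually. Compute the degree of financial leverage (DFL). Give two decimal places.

1.93

Annual interest charges come to R$1,215,360.00.
Pre-tax preferred-dividend burden = R$163,000 ÷ (1 − 0.22) = R$208,974.36.
DFL = EBIT ÷ [EBIT − I − D_p/(1−t)] = R$2,958,000 ÷ [R$2,958,000 − R$1,215,360.00 − R$208,974.36] = R$2,958,000 ÷ R$1,533,665.64 = 1.9287.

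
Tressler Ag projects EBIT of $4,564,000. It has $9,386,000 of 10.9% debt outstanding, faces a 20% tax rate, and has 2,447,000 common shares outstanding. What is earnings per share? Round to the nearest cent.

$1.16

Pre-tax income = $4,564,000 − $1,023,074.00 = $3,540,926.00.
After tax at 20%: net income = $3,540,926.00 × 0.80 = $2,832,740.80.
Per share: $2,832,740.80 / 2,447,000 shares = $1.16.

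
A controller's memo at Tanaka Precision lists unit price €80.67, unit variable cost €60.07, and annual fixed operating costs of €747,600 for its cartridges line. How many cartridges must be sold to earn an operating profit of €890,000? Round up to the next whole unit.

Unit CM = price − variable cost = €80.67 − €60.07 = €20.60.
Units = (FC + target) / CM = (€747,600 + €890,000) / €20.60 = 79,495.15, so 79,496 cartridges.

79,496 cartridges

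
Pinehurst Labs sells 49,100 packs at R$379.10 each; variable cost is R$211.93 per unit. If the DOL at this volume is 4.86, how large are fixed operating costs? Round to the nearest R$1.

At 49,100 units, contribution = 49,100 × R$167.17 = R$8,208,047.00.
DOL = contribution / EBIT, so EBIT = R$8,208,047.00 / 4.86 = R$1,688,898.56.
Fixed costs = CM − EBIT = R$8,208,047.00 − R$1,688,898.56 = R$6,519,148.

R$6,519,148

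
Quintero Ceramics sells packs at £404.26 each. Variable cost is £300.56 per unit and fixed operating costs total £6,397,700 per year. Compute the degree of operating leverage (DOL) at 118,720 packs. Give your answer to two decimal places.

2.08

At 118,720 units, contribution = 118,720 × £103.70 = £12,311,264.00.
Operating income = contribution − fixed costs = £12,311,264.00 − £6,397,700 = £5,913,564.00.
Degree of operating leverage = £12,311,264.00 / £5,913,564.00 = 2.0819.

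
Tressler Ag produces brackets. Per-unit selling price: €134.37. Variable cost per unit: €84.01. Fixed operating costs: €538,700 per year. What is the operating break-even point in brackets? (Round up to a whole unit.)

Unit CM = price − variable cost = €134.37 − €84.01 = €50.36.
Units to break even: €538,700 ÷ €50.36 = 10,696.98, rounded up to 10,697.

10,697 brackets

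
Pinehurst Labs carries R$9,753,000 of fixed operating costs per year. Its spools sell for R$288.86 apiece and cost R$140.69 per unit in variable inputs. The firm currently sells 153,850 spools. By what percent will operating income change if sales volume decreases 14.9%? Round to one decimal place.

-26.0%

Contribution at this volume is 153,850 × R$148.17 = R$22,795,954.50.
EBIT = R$22,795,954.50 − R$9,753,000 = R$13,042,954.50.
So DOL = total CM / EBIT = R$22,795,954.50 / R$13,042,954.50 = 1.7478.
%ΔEBIT = DOL × %ΔSales = 1.7478 × -14.9% = -26.0%.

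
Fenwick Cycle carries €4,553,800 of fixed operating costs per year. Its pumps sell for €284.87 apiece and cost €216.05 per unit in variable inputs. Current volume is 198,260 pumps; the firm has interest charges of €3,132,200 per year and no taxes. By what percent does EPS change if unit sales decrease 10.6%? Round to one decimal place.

Total contribution margin = 198,260 × €68.82 = €13,644,253.20.
EBIT = €13,644,253.20 − €4,553,800 = €9,090,453.20.
Interest = €3,132,200.00, so EBIT − I = €5,958,253.20.
Degree of combined leverage = contribution ÷ (EBIT − I) = €13,644,253.20 ÷ €5,958,253.20 = 2.2900.
%ΔEPS = DCL × %ΔSales = 2.2900 × -10.6% = -24.3%.

-24.3%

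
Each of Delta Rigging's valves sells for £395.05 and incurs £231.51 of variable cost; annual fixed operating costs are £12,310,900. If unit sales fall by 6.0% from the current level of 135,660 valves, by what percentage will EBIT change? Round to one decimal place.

-13.5%

Total contribution margin = 135,660 × £163.54 = £22,185,836.40.
Operating income = contribution − fixed costs = £22,185,836.40 − £12,310,900 = £9,874,936.40.
DOL = contribution ÷ EBIT = £22,185,836.40 ÷ £9,874,936.40 = 2.2467.
So EBIT moves 2.2467 × (-6.0%) = -13.5%.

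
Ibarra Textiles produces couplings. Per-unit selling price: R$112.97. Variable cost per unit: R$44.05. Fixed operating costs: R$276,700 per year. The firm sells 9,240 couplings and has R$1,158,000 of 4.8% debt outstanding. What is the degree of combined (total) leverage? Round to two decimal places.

2.09

Contribution at this volume is 9,240 × R$68.92 = R$636,820.80.
EBIT = R$636,820.80 − R$276,700 = R$360,120.80. Interest = R$55,584.00, so EBIT − I = R$304,536.80.
Degree of total leverage = total CM / (EBIT − interest) = R$636,820.80 / R$304,536.80 = 2.0911.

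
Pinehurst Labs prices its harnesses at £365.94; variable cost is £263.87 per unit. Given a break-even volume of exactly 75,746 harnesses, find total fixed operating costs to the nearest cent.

£7,731,394.22

Contribution margin per unit = £365.94 − £263.87 = £102.07.
Fixed costs = break-even units × CM = 75,746 × £102.07 = £7,731,394.22.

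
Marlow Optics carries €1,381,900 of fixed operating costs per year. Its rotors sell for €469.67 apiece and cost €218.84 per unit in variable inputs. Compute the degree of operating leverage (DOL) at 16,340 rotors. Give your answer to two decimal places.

1.51

At 16,340 units, contribution = 16,340 × €250.83 = €4,098,562.20.
Operating income = contribution − fixed costs = €4,098,562.20 − €1,381,900 = €2,716,662.20.
Degree of operating leverage = €4,098,562.20 / €2,716,662.20 = 1.5087.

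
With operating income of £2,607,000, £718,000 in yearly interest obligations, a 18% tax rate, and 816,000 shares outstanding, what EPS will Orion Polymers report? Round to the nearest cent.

£1.90

Pre-tax income = £2,607,000 − £718,000.00 = £1,889,000.00.
Net income = £1,889,000.00 × (1 − 0.18) = £1,548,980.00.
EPS = £1,548,980.00 ÷ 816,000 = £1.90.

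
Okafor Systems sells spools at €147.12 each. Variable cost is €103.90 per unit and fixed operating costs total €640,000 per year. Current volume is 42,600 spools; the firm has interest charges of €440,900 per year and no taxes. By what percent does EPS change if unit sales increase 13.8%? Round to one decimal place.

+33.4%

At 42,600 units, contribution = 42,600 × €43.22 = €1,841,172.00.
Operating income = contribution − fixed costs = €1,841,172.00 − €640,000 = €1,201,172.00.
After interest of €440,900.00, pre-tax earnings = €760,272.00.
DCL = total CM / (EBIT − I) = €1,841,172.00 / €760,272.00 = 2.4217.
%ΔEPS = DCL × %ΔSales = 2.4217 × +13.8% = +33.4%.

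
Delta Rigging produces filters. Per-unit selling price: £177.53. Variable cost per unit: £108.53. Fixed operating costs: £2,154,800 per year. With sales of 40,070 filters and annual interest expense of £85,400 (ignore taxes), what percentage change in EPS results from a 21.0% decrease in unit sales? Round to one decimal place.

Total contribution margin = 40,070 × £69.00 = £2,764,830.00.
EBIT = £2,764,830.00 − £2,154,800 = £610,030.00.
Interest = £85,400.00, so EBIT − I = £524,630.00.
DCL = total CM / (EBIT − I) = £2,764,830.00 / £524,630.00 = 5.2701.
%ΔEPS = DCL × %ΔSales = 5.2701 × -21.0% = -110.7%.

-110.7%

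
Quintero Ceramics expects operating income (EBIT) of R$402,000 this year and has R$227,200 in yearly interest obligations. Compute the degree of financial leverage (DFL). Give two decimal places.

2.30

Interest = R$227,200.00.
Degree of financial leverage = EBIT / (EBIT − interest) = R$402,000 / R$174,800.00 = 2.2998.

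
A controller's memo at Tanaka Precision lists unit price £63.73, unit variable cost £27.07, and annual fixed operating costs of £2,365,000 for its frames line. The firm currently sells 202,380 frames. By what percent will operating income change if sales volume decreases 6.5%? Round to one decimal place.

Total contribution margin = 202,380 × £36.66 = £7,419,250.80.
EBIT = £7,419,250.80 − £2,365,000 = £5,054,250.80.
Degree of operating leverage = £7,419,250.80 / £5,054,250.80 = 1.4679.
Operating income changes by 1.4679 × -6.5% = -9.5%.

-9.5%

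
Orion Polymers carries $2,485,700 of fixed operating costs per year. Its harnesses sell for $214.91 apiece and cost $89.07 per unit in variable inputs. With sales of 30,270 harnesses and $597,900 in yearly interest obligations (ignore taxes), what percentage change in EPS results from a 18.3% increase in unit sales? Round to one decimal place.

+96.1%

Contribution at this volume is 30,270 × $125.84 = $3,809,176.80.
Operating income = contribution − fixed costs = $3,809,176.80 − $2,485,700 = $1,323,476.80.
Interest = $597,900.00, so EBIT − I = $725,576.80.
DCL = total CM / (EBIT − I) = $3,809,176.80 / $725,576.80 = 5.2499.
%ΔEPS = DCL × %ΔSales = 5.2499 × +18.3% = +96.1%.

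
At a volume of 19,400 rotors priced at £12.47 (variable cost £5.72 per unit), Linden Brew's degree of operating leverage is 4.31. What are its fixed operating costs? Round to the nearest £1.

£100,567

At 19,400 units, contribution = 19,400 × £6.75 = £130,950.00.
DOL = contribution / EBIT, so EBIT = £130,950.00 / 4.31 = £30,382.83.
Fixed costs = CM − EBIT = £130,950.00 − £30,382.83 = £100,567.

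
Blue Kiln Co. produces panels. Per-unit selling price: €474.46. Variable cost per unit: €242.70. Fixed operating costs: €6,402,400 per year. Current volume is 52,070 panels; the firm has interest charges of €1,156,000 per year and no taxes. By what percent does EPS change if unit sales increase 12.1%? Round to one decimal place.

Total contribution margin = 52,070 × €231.76 = €12,067,743.20.
EBIT = €12,067,743.20 − €6,402,400 = €5,665,343.20.
Interest = €1,156,000.00, so EBIT − I = €4,509,343.20.
Degree of combined leverage = contribution ÷ (EBIT − I) = €12,067,743.20 ÷ €4,509,343.20 = 2.6762.
EPS therefore changes by 2.6762 × (+12.1%) = +32.4%.

+32.4%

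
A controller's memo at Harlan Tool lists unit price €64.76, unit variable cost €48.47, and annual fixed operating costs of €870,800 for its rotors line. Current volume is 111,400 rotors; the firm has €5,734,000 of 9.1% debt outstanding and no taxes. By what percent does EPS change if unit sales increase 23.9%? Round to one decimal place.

+102.7%

Total contribution margin = 111,400 × €16.29 = €1,814,706.00.
Operating income = contribution − fixed costs = €1,814,706.00 − €870,800 = €943,906.00.
Interest = €521,794.00, so EBIT − I = €422,112.00.
DCL = total CM / (EBIT − I) = €1,814,706.00 / €422,112.00 = 4.2991.
EPS therefore changes by 4.2991 × (+23.9%) = +102.7%.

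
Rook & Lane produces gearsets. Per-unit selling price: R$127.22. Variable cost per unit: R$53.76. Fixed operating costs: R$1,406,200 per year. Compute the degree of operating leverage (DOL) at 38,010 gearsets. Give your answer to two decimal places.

Contribution at this volume is 38,010 × R$73.46 = R$2,792,214.60.
EBIT = R$2,792,214.60 − R$1,406,200 = R$1,386,014.60.
So DOL = total CM / EBIT = R$2,792,214.60 / R$1,386,014.60 = 2.0146.

2.01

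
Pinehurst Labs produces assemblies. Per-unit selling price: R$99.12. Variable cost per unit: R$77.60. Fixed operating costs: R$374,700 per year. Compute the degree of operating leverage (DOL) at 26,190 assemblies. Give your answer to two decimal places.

At 26,190 units, contribution = 26,190 × R$21.52 = R$563,608.80.
EBIT = R$563,608.80 − R$374,700 = R$188,908.80.
DOL = contribution ÷ EBIT = R$563,608.80 ÷ R$188,908.80 = 2.9835.

2.98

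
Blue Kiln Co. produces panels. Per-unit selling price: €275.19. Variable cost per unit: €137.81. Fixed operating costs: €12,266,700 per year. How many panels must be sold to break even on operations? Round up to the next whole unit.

89,291 panels

Each unit contributes €275.19 − €137.81 = €137.38.
Break-even volume = fixed costs ÷ CM per unit = €12,266,700 ÷ €137.38 = 89,290.29, so 89,291 panels.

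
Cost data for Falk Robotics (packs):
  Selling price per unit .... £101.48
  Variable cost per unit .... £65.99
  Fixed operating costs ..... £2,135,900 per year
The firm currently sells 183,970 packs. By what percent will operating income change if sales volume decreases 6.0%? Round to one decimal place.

-8.9%

Contribution at this volume is 183,970 × £35.49 = £6,529,095.30.
Subtracting fixed costs: EBIT = £6,529,095.30 − £2,135,900 = £4,393,195.30.
So DOL = total CM / EBIT = £6,529,095.30 / £4,393,195.30 = 1.4862.
Operating income changes by 1.4862 × -6.0% = -8.9%.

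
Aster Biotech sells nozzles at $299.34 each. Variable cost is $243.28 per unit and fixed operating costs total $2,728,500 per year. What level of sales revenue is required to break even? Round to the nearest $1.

CM per unit = $299.34 − $243.28 = $56.06; CM ratio = $56.06 / $299.34 = 0.1873.
Break-even revenue = fixed costs × price ÷ CM = $2,728,500 × $299.34 ÷ $56.06 = $14,569,197.

$14,569,197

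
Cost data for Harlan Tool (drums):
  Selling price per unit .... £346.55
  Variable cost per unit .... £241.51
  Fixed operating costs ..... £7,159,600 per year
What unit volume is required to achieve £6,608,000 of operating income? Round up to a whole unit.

131,071 drums

Contribution margin per unit = £346.55 − £241.51 = £105.04.
Required volume = (fixed costs + target profit) ÷ CM = (£7,159,600 + £6,608,000) ÷ £105.04 = 131,070.07, so 131,071 drums.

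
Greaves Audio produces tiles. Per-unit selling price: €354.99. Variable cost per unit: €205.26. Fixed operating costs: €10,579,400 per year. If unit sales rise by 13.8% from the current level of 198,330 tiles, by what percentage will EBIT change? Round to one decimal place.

+21.4%

Contribution at this volume is 198,330 × €149.73 = €29,695,950.90.
Subtracting fixed costs: EBIT = €29,695,950.90 − €10,579,400 = €19,116,550.90.
Degree of operating leverage = €29,695,950.90 / €19,116,550.90 = 1.5534.
So EBIT moves 1.5534 × (+13.8%) = +21.4%.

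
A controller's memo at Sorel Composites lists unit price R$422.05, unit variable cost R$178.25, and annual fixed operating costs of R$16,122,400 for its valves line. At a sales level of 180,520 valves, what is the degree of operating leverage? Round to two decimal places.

1.58

At 180,520 units, contribution = 180,520 × R$243.80 = R$44,010,776.00.
Operating income = contribution − fixed costs = R$44,010,776.00 − R$16,122,400 = R$27,888,376.00.
DOL = contribution ÷ EBIT = R$44,010,776.00 ÷ R$27,888,376.00 = 1.5781.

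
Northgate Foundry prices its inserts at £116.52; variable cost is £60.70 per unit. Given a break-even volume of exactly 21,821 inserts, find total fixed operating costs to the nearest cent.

Unit CM = price − variable cost = £116.52 − £60.70 = £55.82.
Since BE = FC / CM, FC = 21,821 × £55.82 = £1,218,048.22.

£1,218,048.22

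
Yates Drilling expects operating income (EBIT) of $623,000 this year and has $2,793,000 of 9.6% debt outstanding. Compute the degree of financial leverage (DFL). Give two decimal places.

1.76

Interest = $268,128.00.
DFL = EBIT ÷ (EBIT − I) = $623,000 ÷ ($623,000 − $268,128.00) = $623,000 ÷ $354,872.00 = 1.7556.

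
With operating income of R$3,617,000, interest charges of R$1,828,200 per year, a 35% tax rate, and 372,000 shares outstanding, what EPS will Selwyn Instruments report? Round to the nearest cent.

Pre-tax income = R$3,617,000 − R$1,828,200.00 = R$1,788,800.00.
After tax at 35%: net income = R$1,788,800.00 × 0.65 = R$1,162,720.00.
EPS = R$1,162,720.00 ÷ 372,000 = R$3.13.

R$3.13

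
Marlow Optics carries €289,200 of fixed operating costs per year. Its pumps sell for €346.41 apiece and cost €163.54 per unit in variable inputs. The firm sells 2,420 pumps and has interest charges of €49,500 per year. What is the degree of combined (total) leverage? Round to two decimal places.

4.26

Total contribution margin = 2,420 × €182.87 = €442,545.40.
EBIT = €442,545.40 − €289,200 = €153,345.40. Interest = €49,500.00.
DOL = €442,545.40 ÷ €153,345.40 = 2.8859; DFL = €153,345.40 ÷ €103,845.40 = 1.4767.
Combined leverage = 2.8859 × 1.4767 = 4.2616.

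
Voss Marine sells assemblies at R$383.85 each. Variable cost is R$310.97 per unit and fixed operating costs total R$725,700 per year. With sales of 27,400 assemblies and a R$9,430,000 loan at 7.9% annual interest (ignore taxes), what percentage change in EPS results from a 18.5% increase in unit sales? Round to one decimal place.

+70.2%

Total contribution margin = 27,400 × R$72.88 = R$1,996,912.00.
Operating income = contribution − fixed costs = R$1,996,912.00 − R$725,700 = R$1,271,212.00.
Interest = R$744,970.00, so EBIT − I = R$526,242.00.
DCL = total CM / (EBIT − I) = R$1,996,912.00 / R$526,242.00 = 3.7947.
%ΔEPS = DCL × %ΔSales = 3.7947 × +18.5% = +70.2%.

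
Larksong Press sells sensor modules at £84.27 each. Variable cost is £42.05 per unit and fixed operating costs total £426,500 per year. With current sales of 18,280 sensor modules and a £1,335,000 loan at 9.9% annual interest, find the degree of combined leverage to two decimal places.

3.62

At 18,280 units, contribution = 18,280 × £42.22 = £771,781.60.
EBIT = £771,781.60 − £426,500 = £345,281.60. Interest = £132,165.00, so EBIT − I = £213,116.60.
DCL = contribution ÷ (EBIT − I) = £771,781.60 ÷ £213,116.60 = 3.6214.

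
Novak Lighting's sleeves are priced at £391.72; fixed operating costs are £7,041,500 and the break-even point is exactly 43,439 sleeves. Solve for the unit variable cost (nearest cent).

Contribution per unit must be FC / Q = £7,041,500 / 43,439 = £162.1009.
Hence VC = price − CM = £391.72 − £162.1009 = £229.62.

£229.62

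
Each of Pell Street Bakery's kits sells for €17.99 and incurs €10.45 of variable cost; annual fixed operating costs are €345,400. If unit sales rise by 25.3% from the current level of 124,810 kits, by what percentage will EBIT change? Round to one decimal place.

Contribution at this volume is 124,810 × €7.54 = €941,067.40.
Subtracting fixed costs: EBIT = €941,067.40 − €345,400 = €595,667.40.
Degree of operating leverage = €941,067.40 / €595,667.40 = 1.5799.
So EBIT moves 1.5799 × (+25.3%) = +40.0%.

+40.0%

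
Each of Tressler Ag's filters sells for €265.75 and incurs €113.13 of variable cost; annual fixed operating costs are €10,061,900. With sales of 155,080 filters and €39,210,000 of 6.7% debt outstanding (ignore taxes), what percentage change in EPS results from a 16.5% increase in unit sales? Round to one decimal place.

+35.6%

Total contribution margin = 155,080 × €152.62 = €23,668,309.60.
EBIT = €23,668,309.60 − €10,061,900 = €13,606,409.60.
After interest of €2,627,070.00, pre-tax earnings = €10,979,339.60.
DCL = total CM / (EBIT − I) = €23,668,309.60 / €10,979,339.60 = 2.1557.
EPS therefore changes by 2.1557 × (+16.5%) = +35.6%.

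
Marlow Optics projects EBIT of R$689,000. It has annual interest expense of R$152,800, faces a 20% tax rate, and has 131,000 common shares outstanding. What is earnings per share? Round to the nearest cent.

R$3.27

Pre-tax income = R$689,000 − R$152,800.00 = R$536,200.00.
Net income = R$536,200.00 × (1 − 0.20) = R$428,960.00.
EPS = R$428,960.00 ÷ 131,000 = R$3.27.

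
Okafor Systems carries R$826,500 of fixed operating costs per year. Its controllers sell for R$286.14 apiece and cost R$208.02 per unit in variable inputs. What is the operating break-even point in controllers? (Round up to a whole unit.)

Contribution margin per unit = R$286.14 − R$208.02 = R$78.12.
Units to break even: R$826,500 ÷ R$78.12 = 10,579.88, rounded up to 10,580.

10,580 controllers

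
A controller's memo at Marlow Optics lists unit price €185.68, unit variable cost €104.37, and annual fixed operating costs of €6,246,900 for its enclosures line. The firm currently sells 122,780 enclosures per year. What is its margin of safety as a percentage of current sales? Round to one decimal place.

37.4%

Contribution margin per unit = €185.68 − €104.37 = €81.31. Break-even units = €6,246,900 ÷ €81.31 = 76,828.19; break-even revenue = 76,828.19 × €185.68 = €14,265,458.02.
Current sales = 122,780 × €185.68 = €22,797,790.40.
Margin of safety = (€22,797,790.40 − €14,265,458.02) ÷ €22,797,790.40 = 37.4%.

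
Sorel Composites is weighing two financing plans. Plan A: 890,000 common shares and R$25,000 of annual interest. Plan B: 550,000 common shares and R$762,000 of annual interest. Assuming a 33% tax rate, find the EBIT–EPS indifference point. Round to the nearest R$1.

R$1,954,206

Set EPS_A = EPS_B: (EBIT − R$25,000)(1 − 0.33) ÷ 890,000 = (EBIT − R$762,000)(1 − 0.33) ÷ 550,000.
Cancelling (1 − t) and cross-multiplying: 550,000·(EBIT − 25,000) = 890,000·(EBIT − 762,000).
EBIT × (890,000 − 550,000) = 762,000 × 890,000 − 25,000 × 550,000 = 664,430,000,000, so EBIT = 664,430,000,000 ÷ 340,000 = 1,954,205.88.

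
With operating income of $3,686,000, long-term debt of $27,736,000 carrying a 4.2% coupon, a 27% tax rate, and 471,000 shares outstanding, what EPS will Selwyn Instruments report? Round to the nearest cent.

$3.91

Interest = $1,164,912.00, so EBT = $3,686,000 − $1,164,912.00 = $2,521,088.00.
After tax at 27%: net income = $2,521,088.00 × 0.73 = $1,840,394.24.
EPS = $1,840,394.24 ÷ 471,000 = $3.91.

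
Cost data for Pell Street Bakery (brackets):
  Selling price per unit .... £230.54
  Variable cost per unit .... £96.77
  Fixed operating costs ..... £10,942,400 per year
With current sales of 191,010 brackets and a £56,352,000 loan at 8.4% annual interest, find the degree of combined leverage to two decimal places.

Total contribution margin = 191,010 × £133.77 = £25,551,407.70.
Subtracting fixed costs: EBIT = £25,551,407.70 − £10,942,400 = £14,609,007.70. Interest = £4,733,568.00.
DOL = £25,551,407.70 ÷ £14,609,007.70 = 1.7490; DFL = £14,609,007.70 ÷ £9,875,439.70 = 1.4793.
Combined leverage = 1.7490 × 1.4793 = 2.5873.

2.59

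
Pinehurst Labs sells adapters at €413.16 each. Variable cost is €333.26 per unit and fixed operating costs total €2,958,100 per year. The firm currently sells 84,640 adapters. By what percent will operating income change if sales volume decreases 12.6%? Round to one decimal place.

At 84,640 units, contribution = 84,640 × €79.90 = €6,762,736.00.
Operating income = contribution − fixed costs = €6,762,736.00 − €2,958,100 = €3,804,636.00.
Degree of operating leverage = €6,762,736.00 / €3,804,636.00 = 1.7775.
Operating income changes by 1.7775 × -12.6% = -22.4%.

-22.4%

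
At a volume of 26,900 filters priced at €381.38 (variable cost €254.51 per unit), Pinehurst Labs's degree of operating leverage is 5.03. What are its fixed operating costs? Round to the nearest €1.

Total contribution margin = 26,900 × €126.87 = €3,412,803.00.
DOL = contribution / EBIT, so EBIT = €3,412,803.00 / 5.03 = €678,489.66.
Fixed costs = CM − EBIT = €3,412,803.00 − €678,489.66 = €2,734,313.

€2,734,313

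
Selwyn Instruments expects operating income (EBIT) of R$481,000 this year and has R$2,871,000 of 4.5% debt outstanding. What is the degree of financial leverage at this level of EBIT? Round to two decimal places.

Annual interest charges come to R$129,195.00.
Degree of financial leverage = EBIT / (EBIT − interest) = R$481,000 / R$351,805.00 = 1.3672.

1.37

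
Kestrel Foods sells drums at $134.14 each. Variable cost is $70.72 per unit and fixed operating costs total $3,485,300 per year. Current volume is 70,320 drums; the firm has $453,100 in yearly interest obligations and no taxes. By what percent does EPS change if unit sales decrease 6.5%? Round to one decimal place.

Total contribution margin = 70,320 × $63.42 = $4,459,694.40.
Subtracting fixed costs: EBIT = $4,459,694.40 − $3,485,300 = $974,394.40.
Interest = $453,100.00, so EBIT − I = $521,294.40.
DCL = total CM / (EBIT − I) = $4,459,694.40 / $521,294.40 = 8.5550.
%ΔEPS = DCL × %ΔSales = 8.5550 × -6.5% = -55.6%.

-55.6%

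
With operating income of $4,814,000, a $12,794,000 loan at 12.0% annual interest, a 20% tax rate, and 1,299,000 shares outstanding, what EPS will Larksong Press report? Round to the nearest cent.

Interest = $1,535,280.00, so EBT = $4,814,000 − $1,535,280.00 = $3,278,720.00.
Net income = $3,278,720.00 × (1 − 0.20) = $2,622,976.00.
Per share: $2,622,976.00 / 1,299,000 shares = $2.02.

$2.02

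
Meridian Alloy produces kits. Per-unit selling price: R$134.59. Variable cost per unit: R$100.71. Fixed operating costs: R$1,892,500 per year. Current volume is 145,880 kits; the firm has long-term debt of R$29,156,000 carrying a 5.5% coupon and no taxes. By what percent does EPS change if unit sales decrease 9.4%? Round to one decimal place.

Contribution at this volume is 145,880 × R$33.88 = R$4,942,414.40.
EBIT = R$4,942,414.40 − R$1,892,500 = R$3,049,914.40.
After interest of R$1,603,580.00, pre-tax earnings = R$1,446,334.40.
Degree of combined leverage = contribution ÷ (EBIT − I) = R$4,942,414.40 ÷ R$1,446,334.40 = 3.4172.
EPS therefore changes by 3.4172 × (-9.4%) = -32.1%.

-32.1%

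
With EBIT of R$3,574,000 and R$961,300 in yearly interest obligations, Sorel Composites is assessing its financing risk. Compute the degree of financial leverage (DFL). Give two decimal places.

Annual interest charges come to R$961,300.00.
Degree of financial leverage = EBIT / (EBIT − interest) = R$3,574,000 / R$2,612,700.00 = 1.3679.

1.37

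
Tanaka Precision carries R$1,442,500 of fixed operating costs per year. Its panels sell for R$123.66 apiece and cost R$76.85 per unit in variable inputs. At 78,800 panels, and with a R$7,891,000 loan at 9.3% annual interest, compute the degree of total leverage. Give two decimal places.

Contribution at this volume is 78,800 × R$46.81 = R$3,688,628.00.
Operating income = contribution − fixed costs = R$3,688,628.00 − R$1,442,500 = R$2,246,128.00. Interest = R$733,863.00, so EBIT − I = R$1,512,265.00.
Degree of total leverage = total CM / (EBIT − interest) = R$3,688,628.00 / R$1,512,265.00 = 2.4391.

2.44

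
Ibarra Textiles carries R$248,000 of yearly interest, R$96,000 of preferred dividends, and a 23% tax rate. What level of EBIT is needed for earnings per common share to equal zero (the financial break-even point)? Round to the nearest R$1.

R$372,675

Grossing the preferred dividend up to pre-tax terms: R$96,000 / (1 − 0.23) = R$124,675.32.
Financial break-even EBIT = interest + D_p ÷ (1 − t) = R$248,000 + R$124,675.32 = R$372,675.32.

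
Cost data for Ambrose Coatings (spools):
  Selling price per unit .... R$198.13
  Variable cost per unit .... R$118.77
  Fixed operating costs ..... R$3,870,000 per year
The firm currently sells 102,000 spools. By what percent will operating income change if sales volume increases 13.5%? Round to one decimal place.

Contribution at this volume is 102,000 × R$79.36 = R$8,094,720.00.
Operating income = contribution − fixed costs = R$8,094,720.00 − R$3,870,000 = R$4,224,720.00.
So DOL = total CM / EBIT = R$8,094,720.00 / R$4,224,720.00 = 1.9160.
%ΔEBIT = DOL × %ΔSales = 1.9160 × +13.5% = +25.9%.

+25.9%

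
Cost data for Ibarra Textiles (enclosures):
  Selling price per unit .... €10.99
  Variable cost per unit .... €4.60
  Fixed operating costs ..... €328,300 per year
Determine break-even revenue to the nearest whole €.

CM per unit = €10.99 − €4.60 = €6.39; CM ratio = €6.39 / €10.99 = 0.5814.
Break-even sales = FC ÷ CM ratio = €328,300 × €10.99 / €6.39 = €564,635.

€564,635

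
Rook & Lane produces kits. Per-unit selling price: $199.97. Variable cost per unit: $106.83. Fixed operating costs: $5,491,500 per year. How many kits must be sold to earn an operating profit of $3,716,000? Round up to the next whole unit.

98,857 kits

Each unit contributes $199.97 − $106.83 = $93.14.
Units = (FC + target) / CM = ($5,491,500 + $3,716,000) / $93.14 = 98,856.56, so 98,857 kits.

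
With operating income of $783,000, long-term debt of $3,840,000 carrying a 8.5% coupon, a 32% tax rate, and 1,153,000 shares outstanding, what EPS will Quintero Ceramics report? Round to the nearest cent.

$0.27

Pre-tax income = $783,000 − $326,400.00 = $456,600.00.
Net income = $456,600.00 × (1 − 0.32) = $310,488.00.
EPS = $310,488.00 ÷ 1,153,000 = $0.27.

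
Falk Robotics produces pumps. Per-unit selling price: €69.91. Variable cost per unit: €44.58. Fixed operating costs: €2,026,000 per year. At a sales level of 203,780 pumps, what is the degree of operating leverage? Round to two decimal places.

1.65

At 203,780 units, contribution = 203,780 × €25.33 = €5,161,747.40.
Operating income = contribution − fixed costs = €5,161,747.40 − €2,026,000 = €3,135,747.40.
Degree of operating leverage = €5,161,747.40 / €3,135,747.40 = 1.6461.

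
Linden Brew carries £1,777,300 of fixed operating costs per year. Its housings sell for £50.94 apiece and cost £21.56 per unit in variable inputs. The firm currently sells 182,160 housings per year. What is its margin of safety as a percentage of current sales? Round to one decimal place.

Unit CM = price − variable cost = £50.94 − £21.56 = £29.38. Break-even units = £1,777,300 ÷ £29.38 = 60,493.53; break-even revenue = 60,493.53 × £50.94 = £3,081,540.57.
Current sales = 182,160 × £50.94 = £9,279,230.40.
Margin of safety = (£9,279,230.40 − £3,081,540.57) ÷ £9,279,230.40 = 66.8%.

66.8%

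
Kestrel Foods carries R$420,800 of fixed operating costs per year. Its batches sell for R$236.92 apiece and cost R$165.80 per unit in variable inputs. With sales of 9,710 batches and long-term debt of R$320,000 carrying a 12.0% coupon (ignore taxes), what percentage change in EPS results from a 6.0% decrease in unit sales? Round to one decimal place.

-17.9%

Total contribution margin = 9,710 × R$71.12 = R$690,575.20.
EBIT = R$690,575.20 − R$420,800 = R$269,775.20.
After interest of R$38,400.00, pre-tax earnings = R$231,375.20.
DCL = total CM / (EBIT − I) = R$690,575.20 / R$231,375.20 = 2.9847.
%ΔEPS = DCL × %ΔSales = 2.9847 × -6.0% = -17.9%.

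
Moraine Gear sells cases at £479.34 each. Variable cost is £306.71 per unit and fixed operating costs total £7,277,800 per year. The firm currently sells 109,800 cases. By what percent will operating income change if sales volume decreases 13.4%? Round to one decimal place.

-21.8%

At 109,800 units, contribution = 109,800 × £172.63 = £18,954,774.00.
Operating income = contribution − fixed costs = £18,954,774.00 − £7,277,800 = £11,676,974.00.
DOL = contribution ÷ EBIT = £18,954,774.00 ÷ £11,676,974.00 = 1.6233.
Operating income changes by 1.6233 × -13.4% = -21.8%.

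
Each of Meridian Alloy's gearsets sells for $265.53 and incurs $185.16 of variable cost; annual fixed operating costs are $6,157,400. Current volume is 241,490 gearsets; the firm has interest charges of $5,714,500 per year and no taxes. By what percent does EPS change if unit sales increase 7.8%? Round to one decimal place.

Total contribution margin = 241,490 × $80.37 = $19,408,551.30.
EBIT = $19,408,551.30 − $6,157,400 = $13,251,151.30.
After interest of $5,714,500.00, pre-tax earnings = $7,536,651.30.
Degree of combined leverage = contribution ÷ (EBIT − I) = $19,408,551.30 ÷ $7,536,651.30 = 2.5752.
%ΔEPS = DCL × %ΔSales = 2.5752 × +7.8% = +20.1%.

+20.1%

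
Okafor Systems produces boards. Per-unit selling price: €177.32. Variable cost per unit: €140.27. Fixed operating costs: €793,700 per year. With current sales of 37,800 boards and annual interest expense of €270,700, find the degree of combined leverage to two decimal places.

4.17

At 37,800 units, contribution = 37,800 × €37.05 = €1,400,490.00.
Subtracting fixed costs: EBIT = €1,400,490.00 − €793,700 = €606,790.00. Interest = €270,700.00.
DOL = €1,400,490.00 ÷ €606,790.00 = 2.3080; DFL = €606,790.00 ÷ €336,090.00 = 1.8054.
DCL = DOL × DFL = 2.3080 × 1.8054 = 4.1669.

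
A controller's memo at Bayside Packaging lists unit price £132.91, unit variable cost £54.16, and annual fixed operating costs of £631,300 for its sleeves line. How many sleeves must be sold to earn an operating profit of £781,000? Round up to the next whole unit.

17,934 sleeves

Contribution margin per unit = £132.91 − £54.16 = £78.75.
Required volume = (fixed costs + target profit) ÷ CM = (£631,300 + £781,000) ÷ £78.75 = 17,933.97, so 17,934 sleeves.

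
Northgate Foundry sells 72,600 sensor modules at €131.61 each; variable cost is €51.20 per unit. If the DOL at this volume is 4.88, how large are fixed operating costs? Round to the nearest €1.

€4,641,502

Contribution at this volume is 72,600 × €80.41 = €5,837,766.00.
DOL = contribution / EBIT, so EBIT = €5,837,766.00 / 4.88 = €1,196,263.52.
Fixed costs = CM − EBIT = €5,837,766.00 − €1,196,263.52 = €4,641,502.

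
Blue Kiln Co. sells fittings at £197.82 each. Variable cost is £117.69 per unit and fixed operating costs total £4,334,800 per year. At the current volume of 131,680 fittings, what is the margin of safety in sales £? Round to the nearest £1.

Unit CM = price − variable cost = £197.82 − £117.69 = £80.13. Break-even units = £4,334,800 ÷ £80.13 = 54,097.09; break-even revenue = 54,097.09 × £197.82 = £10,701,486.78.
Current sales = 131,680 × £197.82 = £26,048,937.60.
Margin of safety = £26,048,937.60 − £10,701,486.78 = £15,347,451.

£15,347,451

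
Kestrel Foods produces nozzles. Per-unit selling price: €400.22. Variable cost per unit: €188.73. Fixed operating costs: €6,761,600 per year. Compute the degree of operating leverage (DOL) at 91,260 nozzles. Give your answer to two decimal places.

1.54

Total contribution margin = 91,260 × €211.49 = €19,300,577.40.
EBIT = €19,300,577.40 − €6,761,600 = €12,538,977.40.
So DOL = total CM / EBIT = €19,300,577.40 / €12,538,977.40 = 1.5392.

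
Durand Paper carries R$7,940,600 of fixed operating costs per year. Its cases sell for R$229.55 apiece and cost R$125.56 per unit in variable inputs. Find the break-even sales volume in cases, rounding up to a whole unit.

76,360 cases

Unit CM = price − variable cost = R$229.55 − R$125.56 = R$103.99.
Break-even volume = fixed costs ÷ CM per unit = R$7,940,600 ÷ R$103.99 = 76,359.27, so 76,360 cases.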